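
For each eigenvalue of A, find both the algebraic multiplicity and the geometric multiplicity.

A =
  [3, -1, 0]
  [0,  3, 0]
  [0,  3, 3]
λ = 3: alg = 3, geom = 2

Step 1 — factor the characteristic polynomial to read off the algebraic multiplicities:
  χ_A(x) = (x - 3)^3

Step 2 — compute geometric multiplicities via the rank-nullity identity g(λ) = n − rank(A − λI):
  rank(A − (3)·I) = 1, so dim ker(A − (3)·I) = n − 1 = 2

Summary:
  λ = 3: algebraic multiplicity = 3, geometric multiplicity = 2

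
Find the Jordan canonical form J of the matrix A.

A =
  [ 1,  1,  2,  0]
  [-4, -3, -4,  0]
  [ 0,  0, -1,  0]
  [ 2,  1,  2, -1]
J_2(-1) ⊕ J_1(-1) ⊕ J_1(-1)

The characteristic polynomial is
  det(x·I − A) = x^4 + 4*x^3 + 6*x^2 + 4*x + 1 = (x + 1)^4

Eigenvalues and multiplicities (the geometric multiplicity of λ is n − rank(A − λI), which equals the number of Jordan blocks for λ):
  λ = -1: algebraic multiplicity = 4, geometric multiplicity = 3

Determining the block sizes for each eigenvalue:
  λ = -1: 3 blocks summing to 4 forces exactly one block of size 2 and the rest size 1 → block sizes [2, 1, 1]

Assembling the blocks gives a Jordan form
J =
  [-1,  1,  0,  0]
  [ 0, -1,  0,  0]
  [ 0,  0, -1,  0]
  [ 0,  0,  0, -1]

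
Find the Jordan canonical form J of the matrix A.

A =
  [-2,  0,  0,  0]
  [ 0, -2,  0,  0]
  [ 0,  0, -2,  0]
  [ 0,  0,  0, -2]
J_1(-2) ⊕ J_1(-2) ⊕ J_1(-2) ⊕ J_1(-2)

The characteristic polynomial is
  det(x·I − A) = x^4 + 8*x^3 + 24*x^2 + 32*x + 16 = (x + 2)^4

Eigenvalues and multiplicities (the geometric multiplicity of λ is n − rank(A − λI), which equals the number of Jordan blocks for λ):
  λ = -2: algebraic multiplicity = 4, geometric multiplicity = 4

Determining the block sizes for each eigenvalue:
  λ = -2: gm = am = 4, so every block has size 1 → block sizes [1, 1, 1, 1]

Assembling the blocks gives a Jordan form
J =
  [-2,  0,  0,  0]
  [ 0, -2,  0,  0]
  [ 0,  0, -2,  0]
  [ 0,  0,  0, -2]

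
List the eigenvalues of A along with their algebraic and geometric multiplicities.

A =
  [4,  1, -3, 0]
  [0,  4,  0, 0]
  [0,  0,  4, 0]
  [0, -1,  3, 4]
λ = 4: alg = 4, geom = 3

Step 1 — factor the characteristic polynomial to read off the algebraic multiplicities:
  χ_A(x) = (x - 4)^4

Step 2 — compute geometric multiplicities via the rank-nullity identity g(λ) = n − rank(A − λI):
  rank(A − (4)·I) = 1, so dim ker(A − (4)·I) = n − 1 = 3

Summary:
  λ = 4: algebraic multiplicity = 4, geometric multiplicity = 3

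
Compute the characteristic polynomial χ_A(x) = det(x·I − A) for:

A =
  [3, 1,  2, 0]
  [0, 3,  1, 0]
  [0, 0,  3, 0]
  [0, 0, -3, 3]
x^4 - 12*x^3 + 54*x^2 - 108*x + 81

Expanding det(x·I − A) (e.g. by cofactor expansion or by noting that A is similar to its Jordan form J, which has the same characteristic polynomial as A) gives
  χ_A(x) = x^4 - 12*x^3 + 54*x^2 - 108*x + 81
which factors as (x - 3)^4. The eigenvalues (with algebraic multiplicities) are λ = 3 with multiplicity 4.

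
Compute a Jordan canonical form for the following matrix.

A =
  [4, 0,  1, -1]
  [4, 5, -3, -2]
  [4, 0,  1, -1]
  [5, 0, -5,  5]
J_1(0) ⊕ J_3(5)

The characteristic polynomial is
  det(x·I − A) = x^4 - 15*x^3 + 75*x^2 - 125*x = x*(x - 5)^3

Eigenvalues and multiplicities (the geometric multiplicity of λ is n − rank(A − λI), which equals the number of Jordan blocks for λ):
  λ = 0: algebraic multiplicity = 1, geometric multiplicity = 1
  λ = 5: algebraic multiplicity = 3, geometric multiplicity = 1

Determining the block sizes for each eigenvalue:
  λ = 0: one block (gm = 1), so the single block has size am = 1 → block sizes [1]
  λ = 5: one block (gm = 1), so the single block has size am = 3 → block sizes [3]

Assembling the blocks gives a Jordan form
J =
  [0, 0, 0, 0]
  [0, 5, 1, 0]
  [0, 0, 5, 1]
  [0, 0, 0, 5]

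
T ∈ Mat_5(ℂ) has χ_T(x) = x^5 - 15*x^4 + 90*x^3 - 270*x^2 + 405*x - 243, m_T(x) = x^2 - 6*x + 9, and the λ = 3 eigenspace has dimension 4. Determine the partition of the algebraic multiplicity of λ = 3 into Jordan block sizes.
Block sizes for λ = 3: [2, 1, 1, 1]

Step 1 — from the characteristic polynomial, algebraic multiplicity of λ = 3 is 5. From dim ker(T − (3)·I) = 4, there are exactly 4 Jordan blocks for λ = 3.
Step 2 — from the minimal polynomial, the factor (x − 3)^2 tells us the largest block for λ = 3 has size 2.
Step 3 — with total size 5, 4 blocks, and largest block 2, the block sizes (in nonincreasing order) are [2, 1, 1, 1].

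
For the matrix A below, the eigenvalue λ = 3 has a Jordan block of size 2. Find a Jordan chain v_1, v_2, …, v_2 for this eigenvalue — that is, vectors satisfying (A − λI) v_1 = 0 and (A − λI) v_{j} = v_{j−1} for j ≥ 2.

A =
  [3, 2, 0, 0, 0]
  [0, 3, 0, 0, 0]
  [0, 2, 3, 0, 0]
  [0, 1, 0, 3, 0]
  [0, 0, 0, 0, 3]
A Jordan chain for λ = 3 of length 2:
v_1 = (2, 0, 2, 1, 0)ᵀ
v_2 = (0, 1, 0, 0, 0)ᵀ

Let N = A − (3)·I. We want v_2 with N^2 v_2 = 0 but N^1 v_2 ≠ 0; then v_{j-1} := N · v_j for j = 2, …, 2.

Pick v_2 = (0, 1, 0, 0, 0)ᵀ.
Then v_1 = N · v_2 = (2, 0, 2, 1, 0)ᵀ.

Sanity check: (A − (3)·I) v_1 = (0, 0, 0, 0, 0)ᵀ = 0. ✓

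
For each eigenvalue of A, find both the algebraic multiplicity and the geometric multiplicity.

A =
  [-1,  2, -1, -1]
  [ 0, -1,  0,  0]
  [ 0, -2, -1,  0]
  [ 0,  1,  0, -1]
λ = -1: alg = 4, geom = 2

Step 1 — factor the characteristic polynomial to read off the algebraic multiplicities:
  χ_A(x) = (x + 1)^4

Step 2 — compute geometric multiplicities via the rank-nullity identity g(λ) = n − rank(A − λI):
  rank(A − (-1)·I) = 2, so dim ker(A − (-1)·I) = n − 2 = 2

Summary:
  λ = -1: algebraic multiplicity = 4, geometric multiplicity = 2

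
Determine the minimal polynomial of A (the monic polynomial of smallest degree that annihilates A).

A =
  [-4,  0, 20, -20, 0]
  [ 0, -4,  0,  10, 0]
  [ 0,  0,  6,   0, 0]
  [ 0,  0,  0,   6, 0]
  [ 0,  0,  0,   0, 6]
x^2 - 2*x - 24

The characteristic polynomial is χ_A(x) = (x - 6)^3*(x + 4)^2, so the eigenvalues are known. The minimal polynomial is
  m_A(x) = Π_λ (x − λ)^{k_λ}
where k_λ is the size of the *largest* Jordan block for λ (equivalently, the smallest k with (A − λI)^k v = 0 for every generalised eigenvector v of λ).

  λ = -4: largest Jordan block has size 1, contributing (x + 4)
  λ = 6: largest Jordan block has size 1, contributing (x − 6)

So m_A(x) = (x - 6)*(x + 4) = x^2 - 2*x - 24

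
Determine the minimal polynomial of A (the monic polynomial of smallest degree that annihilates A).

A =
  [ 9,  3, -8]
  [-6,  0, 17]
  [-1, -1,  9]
x^3 - 18*x^2 + 108*x - 216

The characteristic polynomial is χ_A(x) = (x - 6)^3, so the eigenvalues are known. The minimal polynomial is
  m_A(x) = Π_λ (x − λ)^{k_λ}
where k_λ is the size of the *largest* Jordan block for λ (equivalently, the smallest k with (A − λI)^k v = 0 for every generalised eigenvector v of λ).

  λ = 6: largest Jordan block has size 3, contributing (x − 6)^3

So m_A(x) = (x - 6)^3 = x^3 - 18*x^2 + 108*x - 216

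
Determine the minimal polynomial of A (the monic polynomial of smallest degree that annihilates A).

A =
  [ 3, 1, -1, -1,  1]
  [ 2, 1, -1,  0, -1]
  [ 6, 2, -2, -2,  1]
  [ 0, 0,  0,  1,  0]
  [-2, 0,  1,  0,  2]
x^3 - 3*x^2 + 3*x - 1

The characteristic polynomial is χ_A(x) = (x - 1)^5, so the eigenvalues are known. The minimal polynomial is
  m_A(x) = Π_λ (x − λ)^{k_λ}
where k_λ is the size of the *largest* Jordan block for λ (equivalently, the smallest k with (A − λI)^k v = 0 for every generalised eigenvector v of λ).

  λ = 1: largest Jordan block has size 3, contributing (x − 1)^3

So m_A(x) = (x - 1)^3 = x^3 - 3*x^2 + 3*x - 1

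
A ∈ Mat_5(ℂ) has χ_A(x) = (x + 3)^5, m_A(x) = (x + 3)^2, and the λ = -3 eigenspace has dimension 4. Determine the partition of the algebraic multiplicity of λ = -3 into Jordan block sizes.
Block sizes for λ = -3: [2, 1, 1, 1]

Step 1 — from the characteristic polynomial, algebraic multiplicity of λ = -3 is 5. From dim ker(A − (-3)·I) = 4, there are exactly 4 Jordan blocks for λ = -3.
Step 2 — from the minimal polynomial, the factor (x + 3)^2 tells us the largest block for λ = -3 has size 2.
Step 3 — with total size 5, 4 blocks, and largest block 2, the block sizes (in nonincreasing order) are [2, 1, 1, 1].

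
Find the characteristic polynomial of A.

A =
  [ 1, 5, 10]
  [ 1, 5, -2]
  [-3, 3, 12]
x^3 - 18*x^2 + 108*x - 216

Expanding det(x·I − A) (e.g. by cofactor expansion or by noting that A is similar to its Jordan form J, which has the same characteristic polynomial as A) gives
  χ_A(x) = x^3 - 18*x^2 + 108*x - 216
which factors as (x - 6)^3. The eigenvalues (with algebraic multiplicities) are λ = 6 with multiplicity 3.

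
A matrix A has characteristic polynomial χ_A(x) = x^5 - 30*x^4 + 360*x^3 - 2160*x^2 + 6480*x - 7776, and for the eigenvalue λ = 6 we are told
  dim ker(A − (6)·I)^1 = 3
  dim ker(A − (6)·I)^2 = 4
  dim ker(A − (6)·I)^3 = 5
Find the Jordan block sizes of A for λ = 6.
Block sizes for λ = 6: [3, 1, 1]

From the dimensions of kernels of powers, the number of Jordan blocks of size at least j is d_j − d_{j−1} where d_j = dim ker(N^j) (with d_0 = 0). Computing the differences gives [3, 1, 1].
The number of blocks of size exactly k is (#blocks of size ≥ k) − (#blocks of size ≥ k + 1), so the partition is: 2 block(s) of size 1, 1 block(s) of size 3.
In nonincreasing order the block sizes are [3, 1, 1].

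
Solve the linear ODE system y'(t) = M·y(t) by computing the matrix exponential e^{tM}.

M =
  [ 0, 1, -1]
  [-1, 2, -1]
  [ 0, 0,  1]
e^{tM} =
  [-t*exp(t) + exp(t), t*exp(t), -t*exp(t)]
  [-t*exp(t), t*exp(t) + exp(t), -t*exp(t)]
  [0, 0, exp(t)]

Strategy: write M = P · J · P⁻¹ where J is a Jordan canonical form, so e^{tM} = P · e^{tJ} · P⁻¹, and e^{tJ} can be computed block-by-block.

M has Jordan form
J =
  [1, 1, 0]
  [0, 1, 0]
  [0, 0, 1]
(up to reordering of blocks).

Per-block formulas:
  For a 1×1 block at λ = 1: exp(t · [1]) = [e^(1t)].
  For a 2×2 Jordan block J_2(1): exp(t · J_2(1)) = e^(1t)·(I + t·N), where N is the 2×2 nilpotent shift.

After assembling e^{tJ} and conjugating by P, we get:

e^{tM} =
  [-t*exp(t) + exp(t), t*exp(t), -t*exp(t)]
  [-t*exp(t), t*exp(t) + exp(t), -t*exp(t)]
  [0, 0, exp(t)]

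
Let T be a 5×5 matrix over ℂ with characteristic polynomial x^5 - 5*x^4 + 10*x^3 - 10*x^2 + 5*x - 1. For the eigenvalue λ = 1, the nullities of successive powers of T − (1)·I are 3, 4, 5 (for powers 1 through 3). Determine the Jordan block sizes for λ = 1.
Block sizes for λ = 1: [3, 1, 1]

From the dimensions of kernels of powers, the number of Jordan blocks of size at least j is d_j − d_{j−1} where d_j = dim ker(N^j) (with d_0 = 0). Computing the differences gives [3, 1, 1].
The number of blocks of size exactly k is (#blocks of size ≥ k) − (#blocks of size ≥ k + 1), so the partition is: 2 block(s) of size 1, 1 block(s) of size 3.
In nonincreasing order the block sizes are [3, 1, 1].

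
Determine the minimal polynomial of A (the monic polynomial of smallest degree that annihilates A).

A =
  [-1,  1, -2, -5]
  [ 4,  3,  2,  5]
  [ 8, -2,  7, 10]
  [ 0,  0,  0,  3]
x^3 - 9*x^2 + 27*x - 27

The characteristic polynomial is χ_A(x) = (x - 3)^4, so the eigenvalues are known. The minimal polynomial is
  m_A(x) = Π_λ (x − λ)^{k_λ}
where k_λ is the size of the *largest* Jordan block for λ (equivalently, the smallest k with (A − λI)^k v = 0 for every generalised eigenvector v of λ).

  λ = 3: largest Jordan block has size 3, contributing (x − 3)^3

So m_A(x) = (x - 3)^3 = x^3 - 9*x^2 + 27*x - 27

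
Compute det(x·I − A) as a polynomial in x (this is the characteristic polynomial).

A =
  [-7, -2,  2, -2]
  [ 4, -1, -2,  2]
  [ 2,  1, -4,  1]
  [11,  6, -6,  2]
x^4 + 10*x^3 + 37*x^2 + 60*x + 36

Expanding det(x·I − A) (e.g. by cofactor expansion or by noting that A is similar to its Jordan form J, which has the same characteristic polynomial as A) gives
  χ_A(x) = x^4 + 10*x^3 + 37*x^2 + 60*x + 36
which factors as (x + 2)^2*(x + 3)^2. The eigenvalues (with algebraic multiplicities) are λ = -3 with multiplicity 2, λ = -2 with multiplicity 2.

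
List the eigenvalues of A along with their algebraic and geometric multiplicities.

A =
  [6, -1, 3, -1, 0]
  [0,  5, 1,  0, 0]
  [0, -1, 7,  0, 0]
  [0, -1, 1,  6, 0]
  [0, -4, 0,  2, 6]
λ = 6: alg = 5, geom = 3

Step 1 — factor the characteristic polynomial to read off the algebraic multiplicities:
  χ_A(x) = (x - 6)^5

Step 2 — compute geometric multiplicities via the rank-nullity identity g(λ) = n − rank(A − λI):
  rank(A − (6)·I) = 2, so dim ker(A − (6)·I) = n − 2 = 3

Summary:
  λ = 6: algebraic multiplicity = 5, geometric multiplicity = 3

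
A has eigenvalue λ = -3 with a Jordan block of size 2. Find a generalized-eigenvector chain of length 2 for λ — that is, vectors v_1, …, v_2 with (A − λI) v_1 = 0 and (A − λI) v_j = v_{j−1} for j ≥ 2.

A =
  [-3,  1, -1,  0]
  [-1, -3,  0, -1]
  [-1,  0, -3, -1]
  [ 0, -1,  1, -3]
A Jordan chain for λ = -3 of length 2:
v_1 = (0, -1, -1, 0)ᵀ
v_2 = (1, 0, 0, 0)ᵀ

Let N = A − (-3)·I. We want v_2 with N^2 v_2 = 0 but N^1 v_2 ≠ 0; then v_{j-1} := N · v_j for j = 2, …, 2.

Pick v_2 = (1, 0, 0, 0)ᵀ.
Then v_1 = N · v_2 = (0, -1, -1, 0)ᵀ.

Sanity check: (A − (-3)·I) v_1 = (0, 0, 0, 0)ᵀ = 0. ✓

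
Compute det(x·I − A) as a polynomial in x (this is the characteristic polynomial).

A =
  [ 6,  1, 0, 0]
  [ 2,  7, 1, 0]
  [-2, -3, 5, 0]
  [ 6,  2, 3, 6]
x^4 - 24*x^3 + 216*x^2 - 864*x + 1296

Expanding det(x·I − A) (e.g. by cofactor expansion or by noting that A is similar to its Jordan form J, which has the same characteristic polynomial as A) gives
  χ_A(x) = x^4 - 24*x^3 + 216*x^2 - 864*x + 1296
which factors as (x - 6)^4. The eigenvalues (with algebraic multiplicities) are λ = 6 with multiplicity 4.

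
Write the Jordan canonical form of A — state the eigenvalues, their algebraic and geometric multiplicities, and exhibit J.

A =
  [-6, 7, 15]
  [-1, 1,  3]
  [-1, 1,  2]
J_3(-1)

The characteristic polynomial is
  det(x·I − A) = x^3 + 3*x^2 + 3*x + 1 = (x + 1)^3

Eigenvalues and multiplicities (the geometric multiplicity of λ is n − rank(A − λI), which equals the number of Jordan blocks for λ):
  λ = -1: algebraic multiplicity = 3, geometric multiplicity = 1

Determining the block sizes for each eigenvalue:
  λ = -1: one block (gm = 1), so the single block has size am = 3 → block sizes [3]

Assembling the blocks gives a Jordan form
J =
  [-1,  1,  0]
  [ 0, -1,  1]
  [ 0,  0, -1]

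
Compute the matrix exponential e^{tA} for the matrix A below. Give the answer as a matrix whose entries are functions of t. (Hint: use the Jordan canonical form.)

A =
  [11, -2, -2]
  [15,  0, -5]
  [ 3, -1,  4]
e^{tA} =
  [6*t*exp(5*t) + exp(5*t), -2*t*exp(5*t), -2*t*exp(5*t)]
  [15*t*exp(5*t), -5*t*exp(5*t) + exp(5*t), -5*t*exp(5*t)]
  [3*t*exp(5*t), -t*exp(5*t), -t*exp(5*t) + exp(5*t)]

Strategy: write A = P · J · P⁻¹ where J is a Jordan canonical form, so e^{tA} = P · e^{tJ} · P⁻¹, and e^{tJ} can be computed block-by-block.

A has Jordan form
J =
  [5, 1, 0]
  [0, 5, 0]
  [0, 0, 5]
(up to reordering of blocks).

Per-block formulas:
  For a 2×2 Jordan block J_2(5): exp(t · J_2(5)) = e^(5t)·(I + t·N), where N is the 2×2 nilpotent shift.
  For a 1×1 block at λ = 5: exp(t · [5]) = [e^(5t)].

After assembling e^{tJ} and conjugating by P, we get:

e^{tA} =
  [6*t*exp(5*t) + exp(5*t), -2*t*exp(5*t), -2*t*exp(5*t)]
  [15*t*exp(5*t), -5*t*exp(5*t) + exp(5*t), -5*t*exp(5*t)]
  [3*t*exp(5*t), -t*exp(5*t), -t*exp(5*t) + exp(5*t)]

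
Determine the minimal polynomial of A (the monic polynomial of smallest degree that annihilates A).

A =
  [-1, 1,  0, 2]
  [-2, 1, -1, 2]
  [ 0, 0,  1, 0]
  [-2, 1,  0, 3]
x^3 - 3*x^2 + 3*x - 1

The characteristic polynomial is χ_A(x) = (x - 1)^4, so the eigenvalues are known. The minimal polynomial is
  m_A(x) = Π_λ (x − λ)^{k_λ}
where k_λ is the size of the *largest* Jordan block for λ (equivalently, the smallest k with (A − λI)^k v = 0 for every generalised eigenvector v of λ).

  λ = 1: largest Jordan block has size 3, contributing (x − 1)^3

So m_A(x) = (x - 1)^3 = x^3 - 3*x^2 + 3*x - 1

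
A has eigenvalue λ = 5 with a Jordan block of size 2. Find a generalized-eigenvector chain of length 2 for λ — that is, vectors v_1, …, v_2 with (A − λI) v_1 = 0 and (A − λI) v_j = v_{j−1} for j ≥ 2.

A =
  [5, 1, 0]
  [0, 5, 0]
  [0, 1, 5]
A Jordan chain for λ = 5 of length 2:
v_1 = (1, 0, 1)ᵀ
v_2 = (0, 1, 0)ᵀ

Let N = A − (5)·I. We want v_2 with N^2 v_2 = 0 but N^1 v_2 ≠ 0; then v_{j-1} := N · v_j for j = 2, …, 2.

Pick v_2 = (0, 1, 0)ᵀ.
Then v_1 = N · v_2 = (1, 0, 1)ᵀ.

Sanity check: (A − (5)·I) v_1 = (0, 0, 0)ᵀ = 0. ✓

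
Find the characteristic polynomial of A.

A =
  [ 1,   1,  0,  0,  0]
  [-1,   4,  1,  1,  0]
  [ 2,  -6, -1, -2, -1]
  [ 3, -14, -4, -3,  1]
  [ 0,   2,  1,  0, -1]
x^5

Expanding det(x·I − A) (e.g. by cofactor expansion or by noting that A is similar to its Jordan form J, which has the same characteristic polynomial as A) gives
  χ_A(x) = x^5
which factors as x^5. The eigenvalues (with algebraic multiplicities) are λ = 0 with multiplicity 5.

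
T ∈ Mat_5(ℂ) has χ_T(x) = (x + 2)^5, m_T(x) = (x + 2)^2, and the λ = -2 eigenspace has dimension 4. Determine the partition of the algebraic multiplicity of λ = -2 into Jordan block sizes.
Block sizes for λ = -2: [2, 1, 1, 1]

Step 1 — from the characteristic polynomial, algebraic multiplicity of λ = -2 is 5. From dim ker(T − (-2)·I) = 4, there are exactly 4 Jordan blocks for λ = -2.
Step 2 — from the minimal polynomial, the factor (x + 2)^2 tells us the largest block for λ = -2 has size 2.
Step 3 — with total size 5, 4 blocks, and largest block 2, the block sizes (in nonincreasing order) are [2, 1, 1, 1].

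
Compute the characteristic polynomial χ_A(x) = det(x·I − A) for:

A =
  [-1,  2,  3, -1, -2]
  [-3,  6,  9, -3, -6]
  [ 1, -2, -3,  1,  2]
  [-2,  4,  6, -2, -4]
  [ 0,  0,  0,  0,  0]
x^5

Expanding det(x·I − A) (e.g. by cofactor expansion or by noting that A is similar to its Jordan form J, which has the same characteristic polynomial as A) gives
  χ_A(x) = x^5
which factors as x^5. The eigenvalues (with algebraic multiplicities) are λ = 0 with multiplicity 5.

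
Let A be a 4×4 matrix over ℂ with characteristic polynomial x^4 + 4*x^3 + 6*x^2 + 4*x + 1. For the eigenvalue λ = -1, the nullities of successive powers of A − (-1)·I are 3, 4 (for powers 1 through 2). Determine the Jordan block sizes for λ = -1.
Block sizes for λ = -1: [2, 1, 1]

From the dimensions of kernels of powers, the number of Jordan blocks of size at least j is d_j − d_{j−1} where d_j = dim ker(N^j) (with d_0 = 0). Computing the differences gives [3, 1].
The number of blocks of size exactly k is (#blocks of size ≥ k) − (#blocks of size ≥ k + 1), so the partition is: 2 block(s) of size 1, 1 block(s) of size 2.
In nonincreasing order the block sizes are [2, 1, 1].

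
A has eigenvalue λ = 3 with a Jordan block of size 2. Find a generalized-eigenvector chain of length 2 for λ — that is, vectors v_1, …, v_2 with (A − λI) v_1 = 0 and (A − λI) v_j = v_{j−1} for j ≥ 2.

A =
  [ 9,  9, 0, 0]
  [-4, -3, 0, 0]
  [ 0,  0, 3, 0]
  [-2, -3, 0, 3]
A Jordan chain for λ = 3 of length 2:
v_1 = (6, -4, 0, -2)ᵀ
v_2 = (1, 0, 0, 0)ᵀ

Let N = A − (3)·I. We want v_2 with N^2 v_2 = 0 but N^1 v_2 ≠ 0; then v_{j-1} := N · v_j for j = 2, …, 2.

Pick v_2 = (1, 0, 0, 0)ᵀ.
Then v_1 = N · v_2 = (6, -4, 0, -2)ᵀ.

Sanity check: (A − (3)·I) v_1 = (0, 0, 0, 0)ᵀ = 0. ✓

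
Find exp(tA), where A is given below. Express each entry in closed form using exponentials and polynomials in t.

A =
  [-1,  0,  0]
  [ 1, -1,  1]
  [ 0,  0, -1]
e^{tA} =
  [exp(-t), 0, 0]
  [t*exp(-t), exp(-t), t*exp(-t)]
  [0, 0, exp(-t)]

Strategy: write A = P · J · P⁻¹ where J is a Jordan canonical form, so e^{tA} = P · e^{tJ} · P⁻¹, and e^{tJ} can be computed block-by-block.

A has Jordan form
J =
  [-1,  1,  0]
  [ 0, -1,  0]
  [ 0,  0, -1]
(up to reordering of blocks).

Per-block formulas:
  For a 1×1 block at λ = -1: exp(t · [-1]) = [e^(-1t)].
  For a 2×2 Jordan block J_2(-1): exp(t · J_2(-1)) = e^(-1t)·(I + t·N), where N is the 2×2 nilpotent shift.

After assembling e^{tJ} and conjugating by P, we get:

e^{tA} =
  [exp(-t), 0, 0]
  [t*exp(-t), exp(-t), t*exp(-t)]
  [0, 0, exp(-t)]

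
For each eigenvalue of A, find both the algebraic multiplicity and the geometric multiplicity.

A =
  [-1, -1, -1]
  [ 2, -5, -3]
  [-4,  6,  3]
λ = -1: alg = 3, geom = 1

Step 1 — factor the characteristic polynomial to read off the algebraic multiplicities:
  χ_A(x) = (x + 1)^3

Step 2 — compute geometric multiplicities via the rank-nullity identity g(λ) = n − rank(A − λI):
  rank(A − (-1)·I) = 2, so dim ker(A − (-1)·I) = n − 2 = 1

Summary:
  λ = -1: algebraic multiplicity = 3, geometric multiplicity = 1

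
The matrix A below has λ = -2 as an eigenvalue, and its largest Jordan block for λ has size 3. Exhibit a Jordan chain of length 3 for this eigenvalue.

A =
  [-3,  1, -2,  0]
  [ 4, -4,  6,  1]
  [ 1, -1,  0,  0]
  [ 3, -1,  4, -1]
A Jordan chain for λ = -2 of length 3:
v_1 = (3, -3, -3, 0)ᵀ
v_2 = (-1, 4, 1, 3)ᵀ
v_3 = (1, 0, 0, 0)ᵀ

Let N = A − (-2)·I. We want v_3 with N^3 v_3 = 0 but N^2 v_3 ≠ 0; then v_{j-1} := N · v_j for j = 3, …, 2.

Pick v_3 = (1, 0, 0, 0)ᵀ.
Then v_2 = N · v_3 = (-1, 4, 1, 3)ᵀ.
Then v_1 = N · v_2 = (3, -3, -3, 0)ᵀ.

Sanity check: (A − (-2)·I) v_1 = (0, 0, 0, 0)ᵀ = 0. ✓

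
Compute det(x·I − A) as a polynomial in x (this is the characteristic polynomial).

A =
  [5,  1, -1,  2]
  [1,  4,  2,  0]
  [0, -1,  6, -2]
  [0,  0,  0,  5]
x^4 - 20*x^3 + 150*x^2 - 500*x + 625

Expanding det(x·I − A) (e.g. by cofactor expansion or by noting that A is similar to its Jordan form J, which has the same characteristic polynomial as A) gives
  χ_A(x) = x^4 - 20*x^3 + 150*x^2 - 500*x + 625
which factors as (x - 5)^4. The eigenvalues (with algebraic multiplicities) are λ = 5 with multiplicity 4.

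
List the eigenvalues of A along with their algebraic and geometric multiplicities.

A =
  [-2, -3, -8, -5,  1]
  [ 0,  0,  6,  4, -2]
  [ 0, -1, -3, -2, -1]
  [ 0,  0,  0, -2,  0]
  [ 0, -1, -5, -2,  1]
λ = -2: alg = 4, geom = 2; λ = 2: alg = 1, geom = 1

Step 1 — factor the characteristic polynomial to read off the algebraic multiplicities:
  χ_A(x) = (x - 2)*(x + 2)^4

Step 2 — compute geometric multiplicities via the rank-nullity identity g(λ) = n − rank(A − λI):
  rank(A − (-2)·I) = 3, so dim ker(A − (-2)·I) = n − 3 = 2
  rank(A − (2)·I) = 4, so dim ker(A − (2)·I) = n − 4 = 1

Summary:
  λ = -2: algebraic multiplicity = 4, geometric multiplicity = 2
  λ = 2: algebraic multiplicity = 1, geometric multiplicity = 1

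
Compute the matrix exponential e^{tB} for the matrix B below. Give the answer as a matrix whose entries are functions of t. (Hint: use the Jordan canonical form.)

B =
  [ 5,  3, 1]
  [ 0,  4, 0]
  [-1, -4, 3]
e^{tB} =
  [t*exp(4*t) + exp(4*t), -t^2*exp(4*t)/2 + 3*t*exp(4*t), t*exp(4*t)]
  [0, exp(4*t), 0]
  [-t*exp(4*t), t^2*exp(4*t)/2 - 4*t*exp(4*t), -t*exp(4*t) + exp(4*t)]

Strategy: write B = P · J · P⁻¹ where J is a Jordan canonical form, so e^{tB} = P · e^{tJ} · P⁻¹, and e^{tJ} can be computed block-by-block.

B has Jordan form
J =
  [4, 1, 0]
  [0, 4, 1]
  [0, 0, 4]
(up to reordering of blocks).

Per-block formulas:
  For a 3×3 Jordan block J_3(4): exp(t · J_3(4)) = e^(4t)·(I + t·N + (t^2/2)·N^2), where N is the 3×3 nilpotent shift.

After assembling e^{tJ} and conjugating by P, we get:

e^{tB} =
  [t*exp(4*t) + exp(4*t), -t^2*exp(4*t)/2 + 3*t*exp(4*t), t*exp(4*t)]
  [0, exp(4*t), 0]
  [-t*exp(4*t), t^2*exp(4*t)/2 - 4*t*exp(4*t), -t*exp(4*t) + exp(4*t)]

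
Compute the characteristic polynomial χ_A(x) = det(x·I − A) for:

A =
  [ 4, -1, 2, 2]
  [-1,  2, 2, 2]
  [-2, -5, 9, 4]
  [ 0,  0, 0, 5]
x^4 - 20*x^3 + 150*x^2 - 500*x + 625

Expanding det(x·I − A) (e.g. by cofactor expansion or by noting that A is similar to its Jordan form J, which has the same characteristic polynomial as A) gives
  χ_A(x) = x^4 - 20*x^3 + 150*x^2 - 500*x + 625
which factors as (x - 5)^4. The eigenvalues (with algebraic multiplicities) are λ = 5 with multiplicity 4.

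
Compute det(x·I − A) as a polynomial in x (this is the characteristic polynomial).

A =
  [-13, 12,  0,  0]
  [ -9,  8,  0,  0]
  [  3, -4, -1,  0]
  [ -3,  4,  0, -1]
x^4 + 7*x^3 + 15*x^2 + 13*x + 4

Expanding det(x·I − A) (e.g. by cofactor expansion or by noting that A is similar to its Jordan form J, which has the same characteristic polynomial as A) gives
  χ_A(x) = x^4 + 7*x^3 + 15*x^2 + 13*x + 4
which factors as (x + 1)^3*(x + 4). The eigenvalues (with algebraic multiplicities) are λ = -4 with multiplicity 1, λ = -1 with multiplicity 3.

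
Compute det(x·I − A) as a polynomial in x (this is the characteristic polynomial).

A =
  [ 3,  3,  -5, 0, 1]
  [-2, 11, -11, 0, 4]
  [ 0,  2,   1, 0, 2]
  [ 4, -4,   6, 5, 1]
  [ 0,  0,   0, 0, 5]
x^5 - 25*x^4 + 250*x^3 - 1250*x^2 + 3125*x - 3125

Expanding det(x·I − A) (e.g. by cofactor expansion or by noting that A is similar to its Jordan form J, which has the same characteristic polynomial as A) gives
  χ_A(x) = x^5 - 25*x^4 + 250*x^3 - 1250*x^2 + 3125*x - 3125
which factors as (x - 5)^5. The eigenvalues (with algebraic multiplicities) are λ = 5 with multiplicity 5.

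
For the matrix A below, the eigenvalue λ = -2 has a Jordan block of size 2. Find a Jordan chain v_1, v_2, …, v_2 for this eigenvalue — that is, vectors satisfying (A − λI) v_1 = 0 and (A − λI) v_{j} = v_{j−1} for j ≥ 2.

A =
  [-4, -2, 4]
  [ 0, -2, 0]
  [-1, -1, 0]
A Jordan chain for λ = -2 of length 2:
v_1 = (-2, 0, -1)ᵀ
v_2 = (1, 0, 0)ᵀ

Let N = A − (-2)·I. We want v_2 with N^2 v_2 = 0 but N^1 v_2 ≠ 0; then v_{j-1} := N · v_j for j = 2, …, 2.

Pick v_2 = (1, 0, 0)ᵀ.
Then v_1 = N · v_2 = (-2, 0, -1)ᵀ.

Sanity check: (A − (-2)·I) v_1 = (0, 0, 0)ᵀ = 0. ✓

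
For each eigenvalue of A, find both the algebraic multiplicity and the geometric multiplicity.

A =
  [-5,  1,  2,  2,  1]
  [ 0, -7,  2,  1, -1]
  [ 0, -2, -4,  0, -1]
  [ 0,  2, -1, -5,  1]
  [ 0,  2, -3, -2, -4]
λ = -5: alg = 5, geom = 2

Step 1 — factor the characteristic polynomial to read off the algebraic multiplicities:
  χ_A(x) = (x + 5)^5

Step 2 — compute geometric multiplicities via the rank-nullity identity g(λ) = n − rank(A − λI):
  rank(A − (-5)·I) = 3, so dim ker(A − (-5)·I) = n − 3 = 2

Summary:
  λ = -5: algebraic multiplicity = 5, geometric multiplicity = 2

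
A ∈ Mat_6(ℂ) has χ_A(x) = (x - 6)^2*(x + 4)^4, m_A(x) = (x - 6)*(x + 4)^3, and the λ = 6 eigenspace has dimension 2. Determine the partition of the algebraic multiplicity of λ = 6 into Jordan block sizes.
Block sizes for λ = 6: [1, 1]

Step 1 — from the characteristic polynomial, algebraic multiplicity of λ = 6 is 2. From dim ker(A − (6)·I) = 2, there are exactly 2 Jordan blocks for λ = 6.
Step 2 — from the minimal polynomial, the factor (x − 6) tells us the largest block for λ = 6 has size 1.
Step 3 — with total size 2, 2 blocks, and largest block 1, the block sizes (in nonincreasing order) are [1, 1].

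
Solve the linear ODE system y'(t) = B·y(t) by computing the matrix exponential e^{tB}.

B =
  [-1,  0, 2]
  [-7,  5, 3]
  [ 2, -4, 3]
e^{tB} =
  [6*t*exp(3*t) - 4*exp(3*t) + 5*exp(t), -4*t*exp(3*t) + 2*exp(3*t) - 2*exp(t), -2*t*exp(3*t) + 2*exp(3*t) - 2*exp(t)]
  [3*t*exp(3*t) - 5*exp(3*t) + 5*exp(t), -2*t*exp(3*t) + 3*exp(3*t) - 2*exp(t), -t*exp(3*t) + 2*exp(3*t) - 2*exp(t)]
  [12*t*exp(3*t) - 5*exp(3*t) + 5*exp(t), -8*t*exp(3*t) + 2*exp(3*t) - 2*exp(t), -4*t*exp(3*t) + 3*exp(3*t) - 2*exp(t)]

Strategy: write B = P · J · P⁻¹ where J is a Jordan canonical form, so e^{tB} = P · e^{tJ} · P⁻¹, and e^{tJ} can be computed block-by-block.

B has Jordan form
J =
  [1, 0, 0]
  [0, 3, 1]
  [0, 0, 3]
(up to reordering of blocks).

Per-block formulas:
  For a 1×1 block at λ = 1: exp(t · [1]) = [e^(1t)].
  For a 2×2 Jordan block J_2(3): exp(t · J_2(3)) = e^(3t)·(I + t·N), where N is the 2×2 nilpotent shift.

After assembling e^{tJ} and conjugating by P, we get:

e^{tB} =
  [6*t*exp(3*t) - 4*exp(3*t) + 5*exp(t), -4*t*exp(3*t) + 2*exp(3*t) - 2*exp(t), -2*t*exp(3*t) + 2*exp(3*t) - 2*exp(t)]
  [3*t*exp(3*t) - 5*exp(3*t) + 5*exp(t), -2*t*exp(3*t) + 3*exp(3*t) - 2*exp(t), -t*exp(3*t) + 2*exp(3*t) - 2*exp(t)]
  [12*t*exp(3*t) - 5*exp(3*t) + 5*exp(t), -8*t*exp(3*t) + 2*exp(3*t) - 2*exp(t), -4*t*exp(3*t) + 3*exp(3*t) - 2*exp(t)]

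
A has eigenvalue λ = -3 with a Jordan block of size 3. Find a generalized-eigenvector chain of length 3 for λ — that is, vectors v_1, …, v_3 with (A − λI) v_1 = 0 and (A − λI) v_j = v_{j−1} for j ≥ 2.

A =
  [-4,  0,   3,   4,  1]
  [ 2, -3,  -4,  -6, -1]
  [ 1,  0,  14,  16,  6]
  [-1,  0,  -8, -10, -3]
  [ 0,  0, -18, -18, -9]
A Jordan chain for λ = -3 of length 3:
v_1 = (1, -2, -1, 1, 0)ᵀ
v_2 = (0, -1, -1, 1, 0)ᵀ
v_3 = (0, 0, 1, 0, -3)ᵀ

Let N = A − (-3)·I. We want v_3 with N^3 v_3 = 0 but N^2 v_3 ≠ 0; then v_{j-1} := N · v_j for j = 3, …, 2.

Pick v_3 = (0, 0, 1, 0, -3)ᵀ.
Then v_2 = N · v_3 = (0, -1, -1, 1, 0)ᵀ.
Then v_1 = N · v_2 = (1, -2, -1, 1, 0)ᵀ.

Sanity check: (A − (-3)·I) v_1 = (0, 0, 0, 0, 0)ᵀ = 0. ✓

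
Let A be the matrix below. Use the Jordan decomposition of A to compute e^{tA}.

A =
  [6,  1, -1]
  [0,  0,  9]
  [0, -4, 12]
e^{tA} =
  [exp(6*t), -t^2*exp(6*t) + t*exp(6*t), 3*t^2*exp(6*t)/2 - t*exp(6*t)]
  [0, -6*t*exp(6*t) + exp(6*t), 9*t*exp(6*t)]
  [0, -4*t*exp(6*t), 6*t*exp(6*t) + exp(6*t)]

Strategy: write A = P · J · P⁻¹ where J is a Jordan canonical form, so e^{tA} = P · e^{tJ} · P⁻¹, and e^{tJ} can be computed block-by-block.

A has Jordan form
J =
  [6, 1, 0]
  [0, 6, 1]
  [0, 0, 6]
(up to reordering of blocks).

Per-block formulas:
  For a 3×3 Jordan block J_3(6): exp(t · J_3(6)) = e^(6t)·(I + t·N + (t^2/2)·N^2), where N is the 3×3 nilpotent shift.

After assembling e^{tJ} and conjugating by P, we get:

e^{tA} =
  [exp(6*t), -t^2*exp(6*t) + t*exp(6*t), 3*t^2*exp(6*t)/2 - t*exp(6*t)]
  [0, -6*t*exp(6*t) + exp(6*t), 9*t*exp(6*t)]
  [0, -4*t*exp(6*t), 6*t*exp(6*t) + exp(6*t)]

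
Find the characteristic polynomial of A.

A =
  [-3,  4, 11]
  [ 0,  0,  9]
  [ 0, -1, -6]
x^3 + 9*x^2 + 27*x + 27

Expanding det(x·I − A) (e.g. by cofactor expansion or by noting that A is similar to its Jordan form J, which has the same characteristic polynomial as A) gives
  χ_A(x) = x^3 + 9*x^2 + 27*x + 27
which factors as (x + 3)^3. The eigenvalues (with algebraic multiplicities) are λ = -3 with multiplicity 3.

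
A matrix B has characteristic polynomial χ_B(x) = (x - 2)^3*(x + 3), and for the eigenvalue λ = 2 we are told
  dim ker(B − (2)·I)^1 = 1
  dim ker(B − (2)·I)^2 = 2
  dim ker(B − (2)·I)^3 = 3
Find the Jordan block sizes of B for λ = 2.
Block sizes for λ = 2: [3]

From the dimensions of kernels of powers, the number of Jordan blocks of size at least j is d_j − d_{j−1} where d_j = dim ker(N^j) (with d_0 = 0). Computing the differences gives [1, 1, 1].
The number of blocks of size exactly k is (#blocks of size ≥ k) − (#blocks of size ≥ k + 1), so the partition is: 1 block(s) of size 3.
In nonincreasing order the block sizes are [3].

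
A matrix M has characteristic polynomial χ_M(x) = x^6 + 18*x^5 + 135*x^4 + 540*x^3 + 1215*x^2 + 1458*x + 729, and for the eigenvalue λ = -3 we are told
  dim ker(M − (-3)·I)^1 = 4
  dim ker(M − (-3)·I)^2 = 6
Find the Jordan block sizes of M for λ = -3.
Block sizes for λ = -3: [2, 2, 1, 1]

From the dimensions of kernels of powers, the number of Jordan blocks of size at least j is d_j − d_{j−1} where d_j = dim ker(N^j) (with d_0 = 0). Computing the differences gives [4, 2].
The number of blocks of size exactly k is (#blocks of size ≥ k) − (#blocks of size ≥ k + 1), so the partition is: 2 block(s) of size 1, 2 block(s) of size 2.
In nonincreasing order the block sizes are [2, 2, 1, 1].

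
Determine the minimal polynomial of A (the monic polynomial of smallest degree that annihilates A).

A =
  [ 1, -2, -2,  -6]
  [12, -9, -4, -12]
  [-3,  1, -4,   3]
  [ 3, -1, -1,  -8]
x^2 + 10*x + 25

The characteristic polynomial is χ_A(x) = (x + 5)^4, so the eigenvalues are known. The minimal polynomial is
  m_A(x) = Π_λ (x − λ)^{k_λ}
where k_λ is the size of the *largest* Jordan block for λ (equivalently, the smallest k with (A − λI)^k v = 0 for every generalised eigenvector v of λ).

  λ = -5: largest Jordan block has size 2, contributing (x + 5)^2

So m_A(x) = (x + 5)^2 = x^2 + 10*x + 25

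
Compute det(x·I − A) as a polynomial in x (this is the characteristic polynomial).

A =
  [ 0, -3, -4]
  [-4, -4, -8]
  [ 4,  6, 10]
x^3 - 6*x^2 + 12*x - 8

Expanding det(x·I − A) (e.g. by cofactor expansion or by noting that A is similar to its Jordan form J, which has the same characteristic polynomial as A) gives
  χ_A(x) = x^3 - 6*x^2 + 12*x - 8
which factors as (x - 2)^3. The eigenvalues (with algebraic multiplicities) are λ = 2 with multiplicity 3.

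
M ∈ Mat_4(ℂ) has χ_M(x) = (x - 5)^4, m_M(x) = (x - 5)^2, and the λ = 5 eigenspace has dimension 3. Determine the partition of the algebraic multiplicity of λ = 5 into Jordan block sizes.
Block sizes for λ = 5: [2, 1, 1]

Step 1 — from the characteristic polynomial, algebraic multiplicity of λ = 5 is 4. From dim ker(M − (5)·I) = 3, there are exactly 3 Jordan blocks for λ = 5.
Step 2 — from the minimal polynomial, the factor (x − 5)^2 tells us the largest block for λ = 5 has size 2.
Step 3 — with total size 4, 3 blocks, and largest block 2, the block sizes (in nonincreasing order) are [2, 1, 1].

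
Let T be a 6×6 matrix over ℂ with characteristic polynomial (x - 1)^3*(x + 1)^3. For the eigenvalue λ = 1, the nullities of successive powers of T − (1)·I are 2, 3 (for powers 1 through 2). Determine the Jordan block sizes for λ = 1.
Block sizes for λ = 1: [2, 1]

From the dimensions of kernels of powers, the number of Jordan blocks of size at least j is d_j − d_{j−1} where d_j = dim ker(N^j) (with d_0 = 0). Computing the differences gives [2, 1].
The number of blocks of size exactly k is (#blocks of size ≥ k) − (#blocks of size ≥ k + 1), so the partition is: 1 block(s) of size 1, 1 block(s) of size 2.
In nonincreasing order the block sizes are [2, 1].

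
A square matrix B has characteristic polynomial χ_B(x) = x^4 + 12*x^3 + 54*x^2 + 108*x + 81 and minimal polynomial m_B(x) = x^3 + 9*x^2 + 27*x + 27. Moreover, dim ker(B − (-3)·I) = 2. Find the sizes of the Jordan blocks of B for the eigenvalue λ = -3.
Block sizes for λ = -3: [3, 1]

Step 1 — from the characteristic polynomial, algebraic multiplicity of λ = -3 is 4. From dim ker(B − (-3)·I) = 2, there are exactly 2 Jordan blocks for λ = -3.
Step 2 — from the minimal polynomial, the factor (x + 3)^3 tells us the largest block for λ = -3 has size 3.
Step 3 — with total size 4, 2 blocks, and largest block 3, the block sizes (in nonincreasing order) are [3, 1].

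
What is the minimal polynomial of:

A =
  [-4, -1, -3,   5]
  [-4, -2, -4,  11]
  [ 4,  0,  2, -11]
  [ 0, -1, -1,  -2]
x^4 + 6*x^3 + 12*x^2 + 8*x

The characteristic polynomial is χ_A(x) = x*(x + 2)^3, so the eigenvalues are known. The minimal polynomial is
  m_A(x) = Π_λ (x − λ)^{k_λ}
where k_λ is the size of the *largest* Jordan block for λ (equivalently, the smallest k with (A − λI)^k v = 0 for every generalised eigenvector v of λ).

  λ = -2: largest Jordan block has size 3, contributing (x + 2)^3
  λ = 0: largest Jordan block has size 1, contributing (x − 0)

So m_A(x) = x*(x + 2)^3 = x^4 + 6*x^3 + 12*x^2 + 8*x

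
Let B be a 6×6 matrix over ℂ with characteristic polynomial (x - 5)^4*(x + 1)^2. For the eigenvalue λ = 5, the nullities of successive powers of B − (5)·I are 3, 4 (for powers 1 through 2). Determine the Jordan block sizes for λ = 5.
Block sizes for λ = 5: [2, 1, 1]

From the dimensions of kernels of powers, the number of Jordan blocks of size at least j is d_j − d_{j−1} where d_j = dim ker(N^j) (with d_0 = 0). Computing the differences gives [3, 1].
The number of blocks of size exactly k is (#blocks of size ≥ k) − (#blocks of size ≥ k + 1), so the partition is: 2 block(s) of size 1, 1 block(s) of size 2.
In nonincreasing order the block sizes are [2, 1, 1].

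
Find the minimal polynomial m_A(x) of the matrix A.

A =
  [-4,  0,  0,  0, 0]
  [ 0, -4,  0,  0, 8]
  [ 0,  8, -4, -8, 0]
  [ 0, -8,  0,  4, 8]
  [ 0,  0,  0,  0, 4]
x^2 - 16

The characteristic polynomial is χ_A(x) = (x - 4)^2*(x + 4)^3, so the eigenvalues are known. The minimal polynomial is
  m_A(x) = Π_λ (x − λ)^{k_λ}
where k_λ is the size of the *largest* Jordan block for λ (equivalently, the smallest k with (A − λI)^k v = 0 for every generalised eigenvector v of λ).

  λ = -4: largest Jordan block has size 1, contributing (x + 4)
  λ = 4: largest Jordan block has size 1, contributing (x − 4)

So m_A(x) = (x - 4)*(x + 4) = x^2 - 16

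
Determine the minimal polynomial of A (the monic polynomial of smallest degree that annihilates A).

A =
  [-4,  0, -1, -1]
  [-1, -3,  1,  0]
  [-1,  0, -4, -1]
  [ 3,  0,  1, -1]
x^3 + 9*x^2 + 27*x + 27

The characteristic polynomial is χ_A(x) = (x + 3)^4, so the eigenvalues are known. The minimal polynomial is
  m_A(x) = Π_λ (x − λ)^{k_λ}
where k_λ is the size of the *largest* Jordan block for λ (equivalently, the smallest k with (A − λI)^k v = 0 for every generalised eigenvector v of λ).

  λ = -3: largest Jordan block has size 3, contributing (x + 3)^3

So m_A(x) = (x + 3)^3 = x^3 + 9*x^2 + 27*x + 27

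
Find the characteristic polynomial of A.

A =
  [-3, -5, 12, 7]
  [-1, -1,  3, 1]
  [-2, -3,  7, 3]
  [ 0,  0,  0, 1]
x^4 - 4*x^3 + 6*x^2 - 4*x + 1

Expanding det(x·I − A) (e.g. by cofactor expansion or by noting that A is similar to its Jordan form J, which has the same characteristic polynomial as A) gives
  χ_A(x) = x^4 - 4*x^3 + 6*x^2 - 4*x + 1
which factors as (x - 1)^4. The eigenvalues (with algebraic multiplicities) are λ = 1 with multiplicity 4.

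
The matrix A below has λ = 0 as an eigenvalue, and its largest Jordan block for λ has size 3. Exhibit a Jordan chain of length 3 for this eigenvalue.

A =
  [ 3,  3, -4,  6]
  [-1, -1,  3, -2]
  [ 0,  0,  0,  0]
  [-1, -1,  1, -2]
A Jordan chain for λ = 0 of length 3:
v_1 = (3, -1, 0, -1)ᵀ
v_2 = (-4, 3, 0, 1)ᵀ
v_3 = (0, 0, 1, 0)ᵀ

Let N = A − (0)·I. We want v_3 with N^3 v_3 = 0 but N^2 v_3 ≠ 0; then v_{j-1} := N · v_j for j = 3, …, 2.

Pick v_3 = (0, 0, 1, 0)ᵀ.
Then v_2 = N · v_3 = (-4, 3, 0, 1)ᵀ.
Then v_1 = N · v_2 = (3, -1, 0, -1)ᵀ.

Sanity check: (A − (0)·I) v_1 = (0, 0, 0, 0)ᵀ = 0. ✓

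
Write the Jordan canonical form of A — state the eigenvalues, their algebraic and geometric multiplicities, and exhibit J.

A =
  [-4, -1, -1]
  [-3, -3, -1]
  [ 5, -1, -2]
J_3(-3)

The characteristic polynomial is
  det(x·I − A) = x^3 + 9*x^2 + 27*x + 27 = (x + 3)^3

Eigenvalues and multiplicities (the geometric multiplicity of λ is n − rank(A − λI), which equals the number of Jordan blocks for λ):
  λ = -3: algebraic multiplicity = 3, geometric multiplicity = 1

Determining the block sizes for each eigenvalue:
  λ = -3: one block (gm = 1), so the single block has size am = 3 → block sizes [3]

Assembling the blocks gives a Jordan form
J =
  [-3,  1,  0]
  [ 0, -3,  1]
  [ 0,  0, -3]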